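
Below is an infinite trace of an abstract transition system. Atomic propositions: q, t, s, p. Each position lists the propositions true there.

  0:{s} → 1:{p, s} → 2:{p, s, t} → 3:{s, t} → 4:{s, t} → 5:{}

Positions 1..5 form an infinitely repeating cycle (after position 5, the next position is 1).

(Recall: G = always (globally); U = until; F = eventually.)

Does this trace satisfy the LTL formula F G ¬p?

G ¬p is false at every position 0..5, so it never becomes true and F G ¬p fails.

No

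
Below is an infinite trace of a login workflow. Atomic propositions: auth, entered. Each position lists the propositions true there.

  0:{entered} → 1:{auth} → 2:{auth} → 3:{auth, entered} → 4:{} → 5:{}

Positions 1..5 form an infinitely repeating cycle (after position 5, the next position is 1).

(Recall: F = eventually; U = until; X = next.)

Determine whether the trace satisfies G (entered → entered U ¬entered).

entered → entered U ¬entered holds at every position 0..5, and those are all positions ever visited, so G (entered → entered U ¬entered) holds.
Positions where entered holds: 0, 3.
Check entered U ¬entered at each: 0→ok, 3→ok.

Yes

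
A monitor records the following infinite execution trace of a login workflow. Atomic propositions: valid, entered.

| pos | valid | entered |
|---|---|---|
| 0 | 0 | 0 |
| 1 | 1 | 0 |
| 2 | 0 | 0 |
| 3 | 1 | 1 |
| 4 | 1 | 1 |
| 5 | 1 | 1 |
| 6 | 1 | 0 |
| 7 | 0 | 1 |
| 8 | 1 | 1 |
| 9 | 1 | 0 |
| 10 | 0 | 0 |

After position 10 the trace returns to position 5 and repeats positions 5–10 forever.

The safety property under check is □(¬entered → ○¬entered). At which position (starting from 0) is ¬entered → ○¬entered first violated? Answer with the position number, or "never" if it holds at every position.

2

Check ¬entered → ○¬entered at each position in order: 0 ✓, 1 ✓.
At position 2 the labels are {} and the next position 3 has {entered, valid}, so ¬entered → ○¬entered is false there. This is the first violation.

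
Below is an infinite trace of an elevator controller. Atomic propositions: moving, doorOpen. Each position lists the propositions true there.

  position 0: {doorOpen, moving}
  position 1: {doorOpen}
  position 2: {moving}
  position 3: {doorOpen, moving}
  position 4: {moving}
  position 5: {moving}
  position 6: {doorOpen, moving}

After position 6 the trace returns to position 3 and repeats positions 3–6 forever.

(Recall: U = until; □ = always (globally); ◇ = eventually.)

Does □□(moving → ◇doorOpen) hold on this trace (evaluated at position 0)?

□(moving → ◇doorOpen) holds at every position 0..6, and those are all positions ever visited, so □□(moving → ◇doorOpen) holds.

Satisfied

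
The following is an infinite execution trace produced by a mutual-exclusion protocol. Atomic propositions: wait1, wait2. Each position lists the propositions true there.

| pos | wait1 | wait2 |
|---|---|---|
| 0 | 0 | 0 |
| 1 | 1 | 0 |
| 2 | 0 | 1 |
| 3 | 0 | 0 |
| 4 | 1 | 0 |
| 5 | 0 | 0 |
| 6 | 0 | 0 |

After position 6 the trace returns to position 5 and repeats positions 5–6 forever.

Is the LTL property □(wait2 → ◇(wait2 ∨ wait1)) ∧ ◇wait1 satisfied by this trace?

Satisfied

wait2 → ◇(wait2 ∨ wait1) holds at every position 0..6, and those are all positions ever visited, so □(wait2 → ◇(wait2 ∨ wait1)) holds.
Positions where wait2 holds: 2.
Check ◇(wait2 ∨ wait1) at each: 2→ok.
wait1 holds at position 1, which is reachable from 0, so ◇wait1 holds.
At position 0: □(wait2 → ◇(wait2 ∨ wait1)) is true; ◇wait1 is true; so □(wait2 → ◇(wait2 ∨ wait1)) ∧ ◇wait1 is true.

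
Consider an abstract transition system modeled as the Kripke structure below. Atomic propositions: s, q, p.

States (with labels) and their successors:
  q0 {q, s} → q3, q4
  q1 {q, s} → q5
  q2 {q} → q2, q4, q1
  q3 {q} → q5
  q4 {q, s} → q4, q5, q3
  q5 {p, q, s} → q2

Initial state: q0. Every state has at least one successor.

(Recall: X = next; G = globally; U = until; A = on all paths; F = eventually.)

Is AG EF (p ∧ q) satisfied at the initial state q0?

States satisfying EF (p ∧ q): {q0, q1, q2, q3, q4, q5}.
States satisfying AG EF (p ∧ q): {q0, q1, q2, q3, q4, q5}.
Every state reachable from q0 satisfies EF (p ∧ q).
q0 ∈ Sat(AG EF (p ∧ q)).

Satisfied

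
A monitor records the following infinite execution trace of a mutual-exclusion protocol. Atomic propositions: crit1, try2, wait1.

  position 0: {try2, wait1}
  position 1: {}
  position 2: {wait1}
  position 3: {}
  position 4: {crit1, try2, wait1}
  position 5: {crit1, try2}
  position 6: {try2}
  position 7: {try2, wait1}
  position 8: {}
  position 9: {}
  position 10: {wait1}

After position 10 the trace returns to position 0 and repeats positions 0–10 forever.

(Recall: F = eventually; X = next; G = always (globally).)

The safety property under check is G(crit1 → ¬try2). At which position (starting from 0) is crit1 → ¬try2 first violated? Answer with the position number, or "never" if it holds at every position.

Check crit1 → ¬try2 at each position in order: 0 ✓, 1 ✓, 2 ✓, 3 ✓.
At position 4 the labels are {crit1, try2, wait1}, so crit1 → ¬try2 is false there. This is the first violation.

4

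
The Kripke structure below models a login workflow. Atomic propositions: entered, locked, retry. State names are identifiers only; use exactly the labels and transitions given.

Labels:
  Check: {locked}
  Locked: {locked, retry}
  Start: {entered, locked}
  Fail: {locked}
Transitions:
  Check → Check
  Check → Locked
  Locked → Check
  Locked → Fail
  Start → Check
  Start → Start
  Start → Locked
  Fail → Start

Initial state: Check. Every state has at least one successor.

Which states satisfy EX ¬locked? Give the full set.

States satisfying ¬locked: ∅.
States satisfying EX ¬locked: ∅.

none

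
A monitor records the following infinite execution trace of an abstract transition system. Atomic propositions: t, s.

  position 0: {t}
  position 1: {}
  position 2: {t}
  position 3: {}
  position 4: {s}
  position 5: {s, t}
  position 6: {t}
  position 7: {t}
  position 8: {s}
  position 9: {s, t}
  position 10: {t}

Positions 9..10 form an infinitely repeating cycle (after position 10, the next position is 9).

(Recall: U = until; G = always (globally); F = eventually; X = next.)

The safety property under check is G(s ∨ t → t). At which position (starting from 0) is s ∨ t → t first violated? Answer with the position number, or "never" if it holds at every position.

Check s ∨ t → t at each position in order: 0 ✓, 1 ✓, 2 ✓, 3 ✓.
At position 4 the labels are {s}, so s ∨ t → t is false there. This is the first violation.

4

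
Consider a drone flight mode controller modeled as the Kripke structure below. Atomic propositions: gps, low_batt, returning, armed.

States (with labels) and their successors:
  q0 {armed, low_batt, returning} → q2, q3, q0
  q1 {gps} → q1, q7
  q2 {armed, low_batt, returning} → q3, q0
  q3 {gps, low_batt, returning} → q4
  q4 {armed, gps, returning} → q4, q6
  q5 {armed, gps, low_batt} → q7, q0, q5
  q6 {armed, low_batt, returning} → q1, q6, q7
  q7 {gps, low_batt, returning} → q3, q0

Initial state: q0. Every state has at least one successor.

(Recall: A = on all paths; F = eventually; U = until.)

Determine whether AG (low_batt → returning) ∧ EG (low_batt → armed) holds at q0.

States satisfying low_batt → returning: {q0, q1, q2, q3, q4, q6, q7}.
States satisfying AG (low_batt → returning): {q0, q1, q2, q3, q4, q6, q7}.
States satisfying low_batt → armed: {q0, q1, q2, q4, q5, q6}.
States satisfying EG (low_batt → armed): {q0, q1, q2, q4, q5, q6}.
States satisfying AG (low_batt → returning) ∧ EG (low_batt → armed): {q0, q1, q2, q4, q6}.
q0 ∈ Sat(AG (low_batt → returning) ∧ EG (low_batt → armed)).

Satisfied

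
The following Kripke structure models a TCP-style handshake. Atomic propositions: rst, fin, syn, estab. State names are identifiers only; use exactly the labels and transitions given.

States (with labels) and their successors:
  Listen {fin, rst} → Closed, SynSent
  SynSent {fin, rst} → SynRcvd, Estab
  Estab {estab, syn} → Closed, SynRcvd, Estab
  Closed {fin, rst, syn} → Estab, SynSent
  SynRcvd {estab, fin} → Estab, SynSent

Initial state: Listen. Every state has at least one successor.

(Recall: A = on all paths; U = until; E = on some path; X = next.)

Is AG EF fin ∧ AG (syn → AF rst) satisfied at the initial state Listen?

States satisfying EF fin: {Listen, SynSent, Estab, Closed, SynRcvd}.
States satisfying AG EF fin: {Listen, SynSent, Estab, Closed, SynRcvd}.
States satisfying syn → AF rst: {Listen, SynSent, Closed, SynRcvd}.
States satisfying AG (syn → AF rst): ∅.
States satisfying AG EF fin ∧ AG (syn → AF rst): ∅.
Listen ∉ Sat(AG EF fin ∧ AG (syn → AF rst)).

No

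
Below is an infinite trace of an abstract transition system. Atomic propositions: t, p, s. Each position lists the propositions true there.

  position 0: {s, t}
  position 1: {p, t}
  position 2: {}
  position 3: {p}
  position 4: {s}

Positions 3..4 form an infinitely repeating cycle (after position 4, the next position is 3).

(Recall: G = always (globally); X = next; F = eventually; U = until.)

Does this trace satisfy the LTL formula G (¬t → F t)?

Violated

¬t → F t must hold at every position from 0 onward. It fails at position 2, so G (¬t → F t) is false.
Positions where ¬t holds: 2, 3, 4.
Check F t at each: 2→fails, 3→fails, 4→fails.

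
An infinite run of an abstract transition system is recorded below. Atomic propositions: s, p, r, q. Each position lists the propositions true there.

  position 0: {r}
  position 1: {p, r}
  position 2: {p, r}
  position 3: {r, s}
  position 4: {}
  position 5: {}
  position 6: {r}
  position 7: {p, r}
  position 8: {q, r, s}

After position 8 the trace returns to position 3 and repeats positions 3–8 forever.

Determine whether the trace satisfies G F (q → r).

Yes

F (q → r) holds at every position 0..8, and those are all positions ever visited, so G F (q → r) holds.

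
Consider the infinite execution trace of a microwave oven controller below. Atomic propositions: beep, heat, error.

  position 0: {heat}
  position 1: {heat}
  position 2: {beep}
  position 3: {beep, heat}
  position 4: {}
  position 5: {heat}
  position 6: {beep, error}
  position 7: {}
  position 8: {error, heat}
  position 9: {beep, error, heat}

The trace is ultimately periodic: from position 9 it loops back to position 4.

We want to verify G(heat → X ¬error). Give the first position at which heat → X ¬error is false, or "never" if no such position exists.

5

Check heat → X ¬error at each position in order: 0 ✓, 1 ✓, 2 ✓, 3 ✓, 4 ✓.
At position 5 the labels are {heat} and the next position 6 has {beep, error}, so heat → X ¬error is false there. This is the first violation.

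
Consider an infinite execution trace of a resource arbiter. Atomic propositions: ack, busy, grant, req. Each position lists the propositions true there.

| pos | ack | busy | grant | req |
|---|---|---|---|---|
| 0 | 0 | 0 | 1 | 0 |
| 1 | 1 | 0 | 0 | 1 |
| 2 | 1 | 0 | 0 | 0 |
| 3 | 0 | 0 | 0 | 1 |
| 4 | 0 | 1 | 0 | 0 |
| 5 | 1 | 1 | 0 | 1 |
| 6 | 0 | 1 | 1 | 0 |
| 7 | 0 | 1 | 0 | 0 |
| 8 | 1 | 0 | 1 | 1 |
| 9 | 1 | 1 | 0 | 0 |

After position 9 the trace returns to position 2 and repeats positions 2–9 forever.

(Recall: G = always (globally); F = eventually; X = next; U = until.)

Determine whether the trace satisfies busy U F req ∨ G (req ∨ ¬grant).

Walking from position 0: F req first holds at position 0, and busy holds at every earlier position along the way, so busy U F req holds.
req ∨ ¬grant must hold at every position from 0 onward. It fails at position 0, so G (req ∨ ¬grant) is false.
At position 0: busy U F req is true; G (req ∨ ¬grant) is false; so busy U F req ∨ G (req ∨ ¬grant) is true.

Holds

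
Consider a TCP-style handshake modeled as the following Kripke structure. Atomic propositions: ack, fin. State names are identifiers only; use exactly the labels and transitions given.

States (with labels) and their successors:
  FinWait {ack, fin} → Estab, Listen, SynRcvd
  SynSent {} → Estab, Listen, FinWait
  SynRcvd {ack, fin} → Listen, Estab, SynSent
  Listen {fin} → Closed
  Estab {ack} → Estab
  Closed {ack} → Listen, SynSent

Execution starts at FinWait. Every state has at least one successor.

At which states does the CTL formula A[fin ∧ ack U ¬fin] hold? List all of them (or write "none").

States satisfying fin ∧ ack: {FinWait, SynRcvd}.
States satisfying ¬fin: {SynSent, Estab, Closed}.
States satisfying A[fin ∧ ack U ¬fin]: {SynSent, Estab, Closed}.

{SynSent, Estab, Closed}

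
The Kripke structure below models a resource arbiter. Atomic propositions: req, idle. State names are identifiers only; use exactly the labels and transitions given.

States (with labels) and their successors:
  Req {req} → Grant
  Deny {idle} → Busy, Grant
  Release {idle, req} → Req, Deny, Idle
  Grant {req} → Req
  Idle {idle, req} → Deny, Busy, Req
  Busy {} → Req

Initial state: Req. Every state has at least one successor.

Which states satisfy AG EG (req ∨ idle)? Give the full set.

States satisfying EG (req ∨ idle): {Req, Deny, Release, Grant, Idle}.
States satisfying AG EG (req ∨ idle): {Req, Grant}.

{Req, Grant}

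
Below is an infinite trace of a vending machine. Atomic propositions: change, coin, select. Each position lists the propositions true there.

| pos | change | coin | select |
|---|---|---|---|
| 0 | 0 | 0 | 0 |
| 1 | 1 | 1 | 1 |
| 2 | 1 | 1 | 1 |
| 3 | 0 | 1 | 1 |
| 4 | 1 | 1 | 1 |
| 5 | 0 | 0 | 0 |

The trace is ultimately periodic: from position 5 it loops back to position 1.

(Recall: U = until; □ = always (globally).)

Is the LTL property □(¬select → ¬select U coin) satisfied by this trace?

Satisfied

¬select → ¬select U coin holds at every position 0..5, and those are all positions ever visited, so □(¬select → ¬select U coin) holds.
Positions where ¬select holds: 0, 5.
Check ¬select U coin at each: 0→ok, 5→ok.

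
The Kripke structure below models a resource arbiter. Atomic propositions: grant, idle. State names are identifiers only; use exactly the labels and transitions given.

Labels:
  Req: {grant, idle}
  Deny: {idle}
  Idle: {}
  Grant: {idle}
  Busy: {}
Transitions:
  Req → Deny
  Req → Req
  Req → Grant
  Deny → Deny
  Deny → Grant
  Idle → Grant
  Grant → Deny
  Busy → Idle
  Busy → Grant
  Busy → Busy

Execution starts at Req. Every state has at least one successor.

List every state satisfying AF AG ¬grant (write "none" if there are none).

{Deny, Idle, Grant, Busy}

States satisfying AG ¬grant: {Deny, Idle, Grant, Busy}.
States satisfying AF AG ¬grant: {Deny, Idle, Grant, Busy}.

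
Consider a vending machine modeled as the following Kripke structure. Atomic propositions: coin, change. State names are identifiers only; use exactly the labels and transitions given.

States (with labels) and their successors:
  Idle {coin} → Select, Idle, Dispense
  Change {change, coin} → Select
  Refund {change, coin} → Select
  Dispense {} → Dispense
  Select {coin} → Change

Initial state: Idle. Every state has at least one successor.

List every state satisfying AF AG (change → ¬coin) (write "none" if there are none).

{Dispense}

States satisfying AG (change → ¬coin): {Dispense}.
States satisfying AF AG (change → ¬coin): {Dispense}.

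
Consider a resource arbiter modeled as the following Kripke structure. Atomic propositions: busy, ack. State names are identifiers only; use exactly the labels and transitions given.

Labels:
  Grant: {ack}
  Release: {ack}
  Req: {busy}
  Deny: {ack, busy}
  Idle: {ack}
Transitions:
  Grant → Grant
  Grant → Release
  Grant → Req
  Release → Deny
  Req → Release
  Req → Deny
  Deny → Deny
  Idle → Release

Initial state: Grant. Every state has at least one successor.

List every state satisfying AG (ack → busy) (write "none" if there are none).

{Deny}

States satisfying ack → busy: {Req, Deny}.
States satisfying AG (ack → busy): {Deny}.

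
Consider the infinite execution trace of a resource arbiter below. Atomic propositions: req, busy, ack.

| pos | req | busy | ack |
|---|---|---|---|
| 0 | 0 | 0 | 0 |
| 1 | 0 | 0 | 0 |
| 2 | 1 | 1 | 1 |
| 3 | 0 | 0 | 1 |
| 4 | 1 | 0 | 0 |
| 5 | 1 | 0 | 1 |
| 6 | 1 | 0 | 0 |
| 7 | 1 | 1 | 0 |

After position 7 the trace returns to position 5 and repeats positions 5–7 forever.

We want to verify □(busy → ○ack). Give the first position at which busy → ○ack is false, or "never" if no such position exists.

busy → ○ack holds at every position 0..7, and those are all the positions the trace ever visits, so the invariant □(busy → ○ack) is never violated.

never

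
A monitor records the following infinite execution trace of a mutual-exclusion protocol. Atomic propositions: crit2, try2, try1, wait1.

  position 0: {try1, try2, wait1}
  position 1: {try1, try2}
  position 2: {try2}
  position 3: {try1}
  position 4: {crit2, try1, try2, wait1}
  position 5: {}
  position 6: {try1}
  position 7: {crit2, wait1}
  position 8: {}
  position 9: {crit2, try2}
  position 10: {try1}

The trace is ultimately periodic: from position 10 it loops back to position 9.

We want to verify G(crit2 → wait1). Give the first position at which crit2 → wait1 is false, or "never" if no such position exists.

9

Check crit2 → wait1 at each position in order: 0 ✓, 1 ✓, 2 ✓, 3 ✓, 4 ✓, 5 ✓, 6 ✓, 7 ✓, 8 ✓.
At position 9 the labels are {crit2, try2}, so crit2 → wait1 is false there. This is the first violation.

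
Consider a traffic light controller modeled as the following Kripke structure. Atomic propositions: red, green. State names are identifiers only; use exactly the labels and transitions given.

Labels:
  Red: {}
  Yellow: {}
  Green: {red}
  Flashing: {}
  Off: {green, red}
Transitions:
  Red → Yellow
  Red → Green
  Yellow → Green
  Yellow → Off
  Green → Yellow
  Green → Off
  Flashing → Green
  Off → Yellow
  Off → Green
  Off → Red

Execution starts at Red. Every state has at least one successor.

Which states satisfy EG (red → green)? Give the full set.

{Red, Yellow, Off}

States satisfying red → green: {Red, Yellow, Flashing, Off}.
States satisfying EG (red → green): {Red, Yellow, Off}.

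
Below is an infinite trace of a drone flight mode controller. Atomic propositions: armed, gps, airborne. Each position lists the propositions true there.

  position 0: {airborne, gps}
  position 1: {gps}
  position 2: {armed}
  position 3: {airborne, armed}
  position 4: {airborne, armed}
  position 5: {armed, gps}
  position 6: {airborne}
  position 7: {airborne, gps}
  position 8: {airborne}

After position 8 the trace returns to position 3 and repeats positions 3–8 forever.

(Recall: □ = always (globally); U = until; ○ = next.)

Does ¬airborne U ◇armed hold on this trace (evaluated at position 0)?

Walking from position 0: ◇armed first holds at position 0, and ¬airborne holds at every earlier position along the way, so ¬airborne U ◇armed holds.

Satisfied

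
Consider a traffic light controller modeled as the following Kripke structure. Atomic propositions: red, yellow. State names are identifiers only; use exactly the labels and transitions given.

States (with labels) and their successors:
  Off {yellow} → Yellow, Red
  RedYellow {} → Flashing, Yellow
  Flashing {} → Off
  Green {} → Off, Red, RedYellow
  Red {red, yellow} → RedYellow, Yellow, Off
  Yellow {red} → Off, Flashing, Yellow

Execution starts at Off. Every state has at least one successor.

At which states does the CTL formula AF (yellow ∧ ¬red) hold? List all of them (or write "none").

States satisfying yellow ∧ ¬red: {Off}.
States satisfying AF (yellow ∧ ¬red): {Off, Flashing}.

{Off, Flashing}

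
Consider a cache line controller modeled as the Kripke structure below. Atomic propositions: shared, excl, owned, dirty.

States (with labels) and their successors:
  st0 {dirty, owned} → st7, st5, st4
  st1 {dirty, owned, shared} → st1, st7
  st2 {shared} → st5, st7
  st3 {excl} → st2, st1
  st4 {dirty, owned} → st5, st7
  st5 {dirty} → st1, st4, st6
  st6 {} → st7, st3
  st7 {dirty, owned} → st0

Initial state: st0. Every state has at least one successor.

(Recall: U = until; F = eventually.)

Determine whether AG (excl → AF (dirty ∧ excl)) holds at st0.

States satisfying excl → AF (dirty ∧ excl): {st0, st1, st2, st4, st5, st6, st7}.
States satisfying AG (excl → AF (dirty ∧ excl)): ∅.
st3 is reachable from st0 and violates excl → AF (dirty ∧ excl), so AG fails at st0.
st0 ∉ Sat(AG (excl → AF (dirty ∧ excl))).

No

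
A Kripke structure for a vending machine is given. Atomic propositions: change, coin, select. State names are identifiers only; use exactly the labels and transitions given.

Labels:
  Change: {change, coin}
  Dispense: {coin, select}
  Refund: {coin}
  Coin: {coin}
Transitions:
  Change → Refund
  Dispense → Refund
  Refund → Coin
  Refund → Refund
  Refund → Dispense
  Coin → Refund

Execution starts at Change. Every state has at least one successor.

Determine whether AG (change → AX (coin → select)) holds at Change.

No

States satisfying change → AX (coin → select): {Dispense, Refund, Coin}.
States satisfying AG (change → AX (coin → select)): {Dispense, Refund, Coin}.
Change is reachable from Change and violates change → AX (coin → select), so AG fails at Change.
Change ∉ Sat(AG (change → AX (coin → select))).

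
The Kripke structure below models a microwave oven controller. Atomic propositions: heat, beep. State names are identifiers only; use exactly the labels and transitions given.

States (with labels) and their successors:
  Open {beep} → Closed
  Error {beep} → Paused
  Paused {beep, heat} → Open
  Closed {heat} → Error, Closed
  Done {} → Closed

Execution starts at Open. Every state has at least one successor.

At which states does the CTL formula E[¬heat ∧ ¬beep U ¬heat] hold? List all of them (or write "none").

{Open, Error, Done}

States satisfying ¬heat ∧ ¬beep: {Done}.
States satisfying ¬heat: {Open, Error, Done}.
States satisfying E[¬heat ∧ ¬beep U ¬heat]: {Open, Error, Done}.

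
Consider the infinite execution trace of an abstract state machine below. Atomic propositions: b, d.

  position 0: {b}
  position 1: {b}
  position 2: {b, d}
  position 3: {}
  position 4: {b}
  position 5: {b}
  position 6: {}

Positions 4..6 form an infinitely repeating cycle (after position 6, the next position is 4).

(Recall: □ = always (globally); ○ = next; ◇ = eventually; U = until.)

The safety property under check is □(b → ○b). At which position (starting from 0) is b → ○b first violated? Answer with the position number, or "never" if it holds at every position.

2

Check b → ○b at each position in order: 0 ✓, 1 ✓.
At position 2 the labels are {b, d} and the next position 3 has {}, so b → ○b is false there. This is the first violation.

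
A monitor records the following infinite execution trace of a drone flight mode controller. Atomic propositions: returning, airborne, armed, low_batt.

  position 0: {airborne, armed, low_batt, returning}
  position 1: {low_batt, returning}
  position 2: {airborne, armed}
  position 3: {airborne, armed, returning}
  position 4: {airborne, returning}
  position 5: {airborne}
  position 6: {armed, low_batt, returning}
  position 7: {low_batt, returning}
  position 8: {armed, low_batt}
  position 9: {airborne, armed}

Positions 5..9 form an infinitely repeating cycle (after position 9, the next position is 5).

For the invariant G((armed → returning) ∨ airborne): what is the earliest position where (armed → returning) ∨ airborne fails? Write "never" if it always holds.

8

Check (armed → returning) ∨ airborne at each position in order: 0 ✓, 1 ✓, 2 ✓, 3 ✓, 4 ✓, 5 ✓, 6 ✓, 7 ✓.
At position 8 the labels are {armed, low_batt}, so (armed → returning) ∨ airborne is false there. This is the first violation.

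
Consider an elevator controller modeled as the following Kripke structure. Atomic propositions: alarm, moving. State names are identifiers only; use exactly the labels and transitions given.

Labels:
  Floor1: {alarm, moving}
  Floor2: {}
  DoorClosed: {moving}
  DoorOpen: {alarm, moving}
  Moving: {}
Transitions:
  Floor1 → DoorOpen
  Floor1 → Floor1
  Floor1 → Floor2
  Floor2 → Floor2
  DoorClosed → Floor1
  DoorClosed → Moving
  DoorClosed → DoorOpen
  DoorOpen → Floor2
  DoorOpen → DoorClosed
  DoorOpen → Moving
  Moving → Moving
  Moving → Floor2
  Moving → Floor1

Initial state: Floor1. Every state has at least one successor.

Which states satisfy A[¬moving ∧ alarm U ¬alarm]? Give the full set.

{Floor2, DoorClosed, Moving}

States satisfying ¬moving ∧ alarm: ∅.
States satisfying ¬alarm: {Floor2, DoorClosed, Moving}.
States satisfying A[¬moving ∧ alarm U ¬alarm]: {Floor2, DoorClosed, Moving}.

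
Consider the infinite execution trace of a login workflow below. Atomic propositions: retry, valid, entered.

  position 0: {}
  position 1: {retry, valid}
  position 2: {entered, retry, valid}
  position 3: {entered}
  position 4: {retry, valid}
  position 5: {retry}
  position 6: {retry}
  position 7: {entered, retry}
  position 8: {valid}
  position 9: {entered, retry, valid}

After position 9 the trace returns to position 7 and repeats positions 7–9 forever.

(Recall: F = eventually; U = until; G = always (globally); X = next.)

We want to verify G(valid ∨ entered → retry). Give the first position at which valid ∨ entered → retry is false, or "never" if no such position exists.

3

Check valid ∨ entered → retry at each position in order: 0 ✓, 1 ✓, 2 ✓.
At position 3 the labels are {entered}, so valid ∨ entered → retry is false there. This is the first violation.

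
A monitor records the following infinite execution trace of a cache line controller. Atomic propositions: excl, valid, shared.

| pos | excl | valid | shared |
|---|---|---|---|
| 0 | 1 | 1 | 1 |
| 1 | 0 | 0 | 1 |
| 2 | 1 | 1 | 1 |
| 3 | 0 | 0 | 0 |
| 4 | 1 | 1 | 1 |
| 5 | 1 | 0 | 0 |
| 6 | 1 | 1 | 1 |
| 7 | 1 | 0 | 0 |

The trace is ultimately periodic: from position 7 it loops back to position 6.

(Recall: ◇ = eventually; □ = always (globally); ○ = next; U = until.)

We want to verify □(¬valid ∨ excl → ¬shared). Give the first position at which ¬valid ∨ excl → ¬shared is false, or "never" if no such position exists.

At position 0 the labels are {excl, shared, valid}, so ¬valid ∨ excl → ¬shared is false there. This is the first violation.

0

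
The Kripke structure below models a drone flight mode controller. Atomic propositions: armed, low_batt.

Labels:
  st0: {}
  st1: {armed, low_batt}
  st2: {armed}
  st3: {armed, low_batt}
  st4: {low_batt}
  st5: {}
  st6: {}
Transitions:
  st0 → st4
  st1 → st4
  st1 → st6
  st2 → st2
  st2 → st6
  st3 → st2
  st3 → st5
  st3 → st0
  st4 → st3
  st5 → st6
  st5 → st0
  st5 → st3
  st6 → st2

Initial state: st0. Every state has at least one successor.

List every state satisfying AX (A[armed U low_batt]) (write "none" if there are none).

States satisfying A[armed U low_batt]: {st1, st3, st4}.
States satisfying AX (A[armed U low_batt]): {st0, st4}.

{st0, st4}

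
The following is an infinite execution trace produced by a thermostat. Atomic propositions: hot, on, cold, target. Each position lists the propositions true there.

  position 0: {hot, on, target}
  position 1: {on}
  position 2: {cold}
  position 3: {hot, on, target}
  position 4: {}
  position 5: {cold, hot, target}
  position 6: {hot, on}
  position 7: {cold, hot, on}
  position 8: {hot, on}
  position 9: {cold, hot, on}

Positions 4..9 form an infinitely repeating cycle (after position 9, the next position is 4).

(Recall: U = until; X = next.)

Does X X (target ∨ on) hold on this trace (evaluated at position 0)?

Violated

The position after 0 is 1; X (target ∨ on) is false there.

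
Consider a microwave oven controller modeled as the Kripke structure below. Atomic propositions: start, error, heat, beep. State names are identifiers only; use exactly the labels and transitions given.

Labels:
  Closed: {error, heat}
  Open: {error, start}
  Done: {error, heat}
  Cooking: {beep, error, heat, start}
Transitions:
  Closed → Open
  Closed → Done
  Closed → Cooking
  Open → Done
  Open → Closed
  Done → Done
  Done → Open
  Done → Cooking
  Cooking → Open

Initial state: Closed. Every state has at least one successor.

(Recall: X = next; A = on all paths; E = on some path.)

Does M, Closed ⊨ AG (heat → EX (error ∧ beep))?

No

States satisfying heat → EX (error ∧ beep): {Closed, Open, Done}.
States satisfying AG (heat → EX (error ∧ beep)): ∅.
Cooking is reachable from Closed and violates heat → EX (error ∧ beep), so AG fails at Closed.
Closed ∉ Sat(AG (heat → EX (error ∧ beep))).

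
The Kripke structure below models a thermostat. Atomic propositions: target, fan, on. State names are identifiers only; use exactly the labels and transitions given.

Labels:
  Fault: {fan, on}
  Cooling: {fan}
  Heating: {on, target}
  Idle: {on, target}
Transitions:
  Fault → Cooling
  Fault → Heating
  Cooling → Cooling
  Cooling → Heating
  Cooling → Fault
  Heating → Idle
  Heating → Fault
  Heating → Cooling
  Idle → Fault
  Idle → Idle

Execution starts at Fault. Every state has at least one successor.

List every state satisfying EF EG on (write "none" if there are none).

{Fault, Cooling, Heating, Idle}

States satisfying EG on: {Fault, Heating, Idle}.
States satisfying EF EG on: {Fault, Cooling, Heating, Idle}.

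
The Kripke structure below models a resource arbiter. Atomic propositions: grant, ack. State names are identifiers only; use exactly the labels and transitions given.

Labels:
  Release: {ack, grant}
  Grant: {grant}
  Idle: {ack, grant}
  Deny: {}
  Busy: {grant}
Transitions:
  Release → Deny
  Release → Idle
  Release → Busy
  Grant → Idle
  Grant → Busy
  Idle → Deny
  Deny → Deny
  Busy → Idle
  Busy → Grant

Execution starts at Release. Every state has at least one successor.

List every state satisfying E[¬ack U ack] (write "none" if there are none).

{Release, Grant, Idle, Busy}

States satisfying ¬ack: {Grant, Deny, Busy}.
States satisfying ack: {Release, Idle}.
States satisfying E[¬ack U ack]: {Release, Grant, Idle, Busy}.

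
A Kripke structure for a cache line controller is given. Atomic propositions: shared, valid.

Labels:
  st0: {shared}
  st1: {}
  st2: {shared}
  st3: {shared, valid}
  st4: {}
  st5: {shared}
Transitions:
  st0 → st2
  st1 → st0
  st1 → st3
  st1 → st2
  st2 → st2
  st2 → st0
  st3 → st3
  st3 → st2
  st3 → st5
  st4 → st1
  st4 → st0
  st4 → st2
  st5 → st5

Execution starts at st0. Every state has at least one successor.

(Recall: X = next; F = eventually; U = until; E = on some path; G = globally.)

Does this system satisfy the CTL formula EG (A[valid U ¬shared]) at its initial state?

States satisfying A[valid U ¬shared]: {st1, st4}.
States satisfying EG (A[valid U ¬shared]): ∅.
No suitable path/successor from st0 witnesses the formula.
st0 ∉ Sat(EG (A[valid U ¬shared])).

Violated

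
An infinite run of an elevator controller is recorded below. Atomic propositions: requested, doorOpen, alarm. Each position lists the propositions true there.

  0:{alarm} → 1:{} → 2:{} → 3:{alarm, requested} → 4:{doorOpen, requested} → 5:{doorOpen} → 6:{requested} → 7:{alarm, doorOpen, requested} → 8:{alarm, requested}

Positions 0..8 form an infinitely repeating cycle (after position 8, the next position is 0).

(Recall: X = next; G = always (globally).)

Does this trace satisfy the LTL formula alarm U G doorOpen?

No

Walking from position 0: at position 1, G doorOpen has not yet held and alarm fails, so alarm U G doorOpen is false.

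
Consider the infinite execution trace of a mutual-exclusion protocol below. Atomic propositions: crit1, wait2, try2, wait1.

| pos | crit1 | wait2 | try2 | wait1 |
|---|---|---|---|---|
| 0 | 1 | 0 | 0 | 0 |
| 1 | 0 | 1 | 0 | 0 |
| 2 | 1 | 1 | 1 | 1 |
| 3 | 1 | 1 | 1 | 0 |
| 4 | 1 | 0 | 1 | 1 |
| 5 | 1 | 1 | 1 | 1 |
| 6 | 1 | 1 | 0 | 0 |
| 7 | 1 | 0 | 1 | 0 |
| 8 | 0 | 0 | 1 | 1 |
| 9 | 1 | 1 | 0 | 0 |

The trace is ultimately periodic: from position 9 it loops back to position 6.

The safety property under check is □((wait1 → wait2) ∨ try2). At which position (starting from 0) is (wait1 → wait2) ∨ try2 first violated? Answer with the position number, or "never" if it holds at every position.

never

(wait1 → wait2) ∨ try2 holds at every position 0..9, and those are all the positions the trace ever visits, so the invariant □((wait1 → wait2) ∨ try2) is never violated.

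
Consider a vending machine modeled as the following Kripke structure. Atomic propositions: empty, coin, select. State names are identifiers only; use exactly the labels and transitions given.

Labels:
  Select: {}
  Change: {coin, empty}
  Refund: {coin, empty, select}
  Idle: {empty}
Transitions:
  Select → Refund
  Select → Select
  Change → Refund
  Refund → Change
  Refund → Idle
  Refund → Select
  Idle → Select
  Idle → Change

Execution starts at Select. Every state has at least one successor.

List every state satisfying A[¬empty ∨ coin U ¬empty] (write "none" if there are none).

States satisfying ¬empty ∨ coin: {Select, Change, Refund}.
States satisfying ¬empty: {Select}.
States satisfying A[¬empty ∨ coin U ¬empty]: {Select}.

{Select}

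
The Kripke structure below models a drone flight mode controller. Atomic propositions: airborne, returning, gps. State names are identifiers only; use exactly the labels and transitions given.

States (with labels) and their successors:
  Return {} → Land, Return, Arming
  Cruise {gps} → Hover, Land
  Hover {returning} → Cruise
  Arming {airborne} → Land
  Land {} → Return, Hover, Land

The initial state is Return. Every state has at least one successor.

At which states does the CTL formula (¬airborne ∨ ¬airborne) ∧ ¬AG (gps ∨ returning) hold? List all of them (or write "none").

{Return, Cruise, Hover, Land}

States satisfying ¬airborne: {Return, Cruise, Hover, Land}.
States satisfying ¬airborne ∨ ¬airborne: {Return, Cruise, Hover, Land}.
States satisfying gps ∨ returning: {Cruise, Hover}.
States satisfying AG (gps ∨ returning): ∅.
States satisfying ¬AG (gps ∨ returning): {Return, Cruise, Hover, Arming, Land}.
States satisfying (¬airborne ∨ ¬airborne) ∧ ¬AG (gps ∨ returning): {Return, Cruise, Hover, Land}.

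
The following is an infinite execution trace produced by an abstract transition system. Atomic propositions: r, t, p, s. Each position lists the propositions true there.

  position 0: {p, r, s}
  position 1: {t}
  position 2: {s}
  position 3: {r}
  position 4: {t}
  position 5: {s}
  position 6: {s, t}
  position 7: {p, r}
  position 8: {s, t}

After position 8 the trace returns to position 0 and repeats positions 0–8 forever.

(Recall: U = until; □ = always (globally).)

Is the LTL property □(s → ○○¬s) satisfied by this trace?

No

s → ○○¬s must hold at every position from 0 onward. It fails at position 0, so □(s → ○○¬s) is false.
Positions where s holds: 0, 2, 5, 6, 8.
Check ○○¬s at each: 0→fails, 2→ok, 5→ok, 6→fails, 8→ok.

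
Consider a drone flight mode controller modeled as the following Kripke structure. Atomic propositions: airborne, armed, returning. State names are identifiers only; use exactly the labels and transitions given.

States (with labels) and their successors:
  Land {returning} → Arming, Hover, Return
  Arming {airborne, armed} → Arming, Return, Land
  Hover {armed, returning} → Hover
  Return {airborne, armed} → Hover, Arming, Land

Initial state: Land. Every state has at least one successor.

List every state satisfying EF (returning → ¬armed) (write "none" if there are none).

{Land, Arming, Return}

States satisfying returning → ¬armed: {Land, Arming, Return}.
States satisfying EF (returning → ¬armed): {Land, Arming, Return}.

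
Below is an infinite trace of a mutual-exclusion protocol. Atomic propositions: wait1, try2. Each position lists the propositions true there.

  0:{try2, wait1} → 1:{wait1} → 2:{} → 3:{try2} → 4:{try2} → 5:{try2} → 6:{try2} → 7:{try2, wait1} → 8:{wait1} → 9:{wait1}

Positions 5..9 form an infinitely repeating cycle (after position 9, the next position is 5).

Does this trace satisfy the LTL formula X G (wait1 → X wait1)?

The position after 0 is 1; G (wait1 → X wait1) is false there.

Violated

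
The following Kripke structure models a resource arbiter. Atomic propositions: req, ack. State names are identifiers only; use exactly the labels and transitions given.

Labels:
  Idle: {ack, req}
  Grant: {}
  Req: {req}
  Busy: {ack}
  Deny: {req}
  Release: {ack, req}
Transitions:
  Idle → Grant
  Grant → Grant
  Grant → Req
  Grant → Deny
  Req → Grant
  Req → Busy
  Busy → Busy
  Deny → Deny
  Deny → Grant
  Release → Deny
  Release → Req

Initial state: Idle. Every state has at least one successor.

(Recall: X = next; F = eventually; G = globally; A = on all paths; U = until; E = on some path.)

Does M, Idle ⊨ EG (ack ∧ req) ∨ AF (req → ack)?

States satisfying ack ∧ req: {Idle, Release}.
States satisfying EG (ack ∧ req): ∅.
States satisfying req → ack: {Idle, Grant, Busy, Release}.
States satisfying AF (req → ack): {Idle, Grant, Req, Busy, Release}.
States satisfying EG (ack ∧ req) ∨ AF (req → ack): {Idle, Grant, Req, Busy, Release}.
Idle ∈ Sat(EG (ack ∧ req) ∨ AF (req → ack)).

Yes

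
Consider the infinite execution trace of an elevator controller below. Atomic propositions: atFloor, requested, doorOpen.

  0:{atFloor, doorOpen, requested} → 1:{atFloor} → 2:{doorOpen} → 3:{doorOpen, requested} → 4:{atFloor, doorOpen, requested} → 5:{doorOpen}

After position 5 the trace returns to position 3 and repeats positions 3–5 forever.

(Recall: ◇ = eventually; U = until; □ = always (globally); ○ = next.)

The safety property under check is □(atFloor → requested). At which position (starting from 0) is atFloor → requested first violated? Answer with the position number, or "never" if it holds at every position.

Check atFloor → requested at each position in order: 0 ✓.
At position 1 the labels are {atFloor}, so atFloor → requested is false there. This is the first violation.

1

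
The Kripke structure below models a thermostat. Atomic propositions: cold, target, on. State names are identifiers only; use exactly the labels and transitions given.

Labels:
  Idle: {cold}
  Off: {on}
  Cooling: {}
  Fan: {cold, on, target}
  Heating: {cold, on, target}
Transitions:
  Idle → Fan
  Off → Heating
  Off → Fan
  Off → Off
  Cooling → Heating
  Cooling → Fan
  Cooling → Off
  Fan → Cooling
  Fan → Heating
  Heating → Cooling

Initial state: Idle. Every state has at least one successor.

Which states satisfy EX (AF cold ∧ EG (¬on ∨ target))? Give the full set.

{Idle, Off, Cooling, Fan}

States satisfying AF cold ∧ EG (¬on ∨ target): {Idle, Fan, Heating}.
States satisfying EX (AF cold ∧ EG (¬on ∨ target)): {Idle, Off, Cooling, Fan}.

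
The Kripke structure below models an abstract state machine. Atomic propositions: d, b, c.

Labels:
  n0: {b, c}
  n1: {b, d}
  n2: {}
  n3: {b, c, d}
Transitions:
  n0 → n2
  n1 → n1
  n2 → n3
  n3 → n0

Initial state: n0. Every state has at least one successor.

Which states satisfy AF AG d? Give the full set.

{n1}

States satisfying AG d: {n1}.
States satisfying AF AG d: {n1}.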